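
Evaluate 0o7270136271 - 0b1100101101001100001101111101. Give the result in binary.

0b101110001010111111100100111100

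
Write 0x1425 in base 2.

0b1010000100101

Expand each hex digit to 4 bits: 1=0001 4=0100 2=0010 5=0101.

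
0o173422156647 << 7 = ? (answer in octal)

7 bits is not a whole number of base-8 digits; in binary: 1111011100010010001101110110100111 << 7 = 11110111000100100011011101101001110000000.

0o36704433551600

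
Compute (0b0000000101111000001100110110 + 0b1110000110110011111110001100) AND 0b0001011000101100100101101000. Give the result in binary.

0b1000101100000001000000

Add column by column in base 2, right to left:
  0+0 = 0
  1+0 = 1
  1+1 = 0 carry 1
  0+1+1 = 0 carry 1
  1+0+1 = 0 carry 1
  1+0+1 = 0 carry 1
  0+0+1 = 1
  0+1 = 1
  1+1 = 0 carry 1
  1+1+1 = 1 carry 1
  0+1+1 = 0 carry 1
  0+1+1 = 0 carry 1
  0+1+1 = 0 carry 1
  0+1+1 = 0 carry 1
  0+0+1 = 1
  1+0 = 1
  1+1 = 0 carry 1
  1+1+1 = 1 carry 1
  1+0+1 = 0 carry 1
  0+1+1 = 0 carry 1
  1+1+1 = 1 carry 1
  0+0+1 = 1
  0+0 = 0
  0+0 = 0
  0+0 = 0
  0+1 = 1
  0+1 = 1
  0+1 = 1
Sum = 0b1110001100101100001011000010; now AND with 0b0001011000101100100101101000:
  1110001100101100001011000010
& 0001011000101100100101101000
= 0000001000101100000001000000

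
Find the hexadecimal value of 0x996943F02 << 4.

0x996943F020

Shifting left by 4 bits = 1 hex digit: append 1 zero.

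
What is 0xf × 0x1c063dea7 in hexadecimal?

Multiply each base-16 digit by 15, carrying:
  7×15 = 105 → write 9 carry 6
  a×15+6 = 156 → write c carry 9
  e×15+9 = 219 → write b carry 13
  d×15+13 = 208 → write 0 carry 13
  3×15+13 = 58 → write a carry 3
  6×15+3 = 93 → write d carry 5
  0×15+5 = 5 → write 5
  c×15 = 180 → write 4 carry 11
  1×15+11 = 26 → write a carry 1
  remaining carry: 1

0x1a45da0bc9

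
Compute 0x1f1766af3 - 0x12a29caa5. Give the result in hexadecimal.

0xc74ca04e

Subtract column by column in base 16:
  3-5 → e (borrow)
  f-a-1 → 4
  a-a → 0
  6-c → a (borrow)
  6-9-1 → c (borrow)
  7-2-1 → 4
  1-a → 7 (borrow)
  f-2-1 → c
  1-1 → 0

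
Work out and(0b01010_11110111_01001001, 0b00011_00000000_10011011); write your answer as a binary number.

0b000100000000000001001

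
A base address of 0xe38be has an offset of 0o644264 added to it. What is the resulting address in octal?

0o4300562

0xe38be = 0o3434276 in octal.
Add column by column in base 8, right to left:
  6+4 = 2 carry 1
  7+6+1 = 6 carry 1
  2+2+1 = 5
  4+4 = 0 carry 1
  3+4+1 = 0 carry 1
  4+6+1 = 3 carry 1
  3+0+1 = 4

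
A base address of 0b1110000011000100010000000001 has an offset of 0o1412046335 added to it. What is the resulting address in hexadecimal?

0x1A3490DE

0b1110000011000100010000000001 = 0xE0C4401 in hexadecimal.
0o1412046335 = 0xC284CDD in hexadecimal.
Add column by column in base 16, right to left:
  1+D = E
  0+D = D
  4+C = 0 carry 1
  4+4+1 = 9
  C+8 = 4 carry 1
  0+2+1 = 3
  E+C = A carry 1
  final carry 1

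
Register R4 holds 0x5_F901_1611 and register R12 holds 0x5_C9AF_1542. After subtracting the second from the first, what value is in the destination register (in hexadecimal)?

0x2F5200CF

Subtract column by column in base 16:
  1-2 → F (borrow)
  1-4-1 → C (borrow)
  6-5-1 → 0
  1-1 → 0
  1-F → 2 (borrow)
  0-A-1 → 5 (borrow)
  9-9-1 → F (borrow)
  F-C-1 → 2
  5-5 → 0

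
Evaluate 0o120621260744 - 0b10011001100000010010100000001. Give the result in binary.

0o120621260744 = 0b1010000110010001010110000111100100 in binary.
Subtract column by column in base 2:
  0-1 → 1 (borrow)
  0-0-1 → 1 (borrow)
  1-0-1 → 0
  0-0 → 0
  0-0 → 0
  1-0 → 1
  1-0 → 1
  1-0 → 1
  1-1 → 0
  0-0 → 0
  0-1 → 1 (borrow)
  0-0-1 → 1 (borrow)
  0-0-1 → 1 (borrow)
  1-1-1 → 1 (borrow)
  1-0-1 → 0
  0-0 → 0
  1-0 → 1
  0-0 → 0
  1-0 → 1
  0-0 → 0
  0-1 → 1 (borrow)
  0-1-1 → 0 (borrow)
  1-0-1 → 0
  0-0 → 0
  0-1 → 1 (borrow)
  1-1-1 → 1 (borrow)
  1-0-1 → 0
  0-0 → 0
  0-1 → 1 (borrow)
  0-0-1 → 1 (borrow)
  0-0-1 → 1 (borrow)
  1-0-1 → 0
  0-0 → 0
  1-0 → 1

0b1001110011000101010011110011100011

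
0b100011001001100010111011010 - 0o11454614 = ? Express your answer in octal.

0b100011001001100010111011010 = 0o431142732 in octal.
Subtract column by column in base 8:
  2-4 → 6 (borrow)
  3-1-1 → 1
  7-6 → 1
  2-4 → 6 (borrow)
  4-5-1 → 6 (borrow)
  1-4-1 → 4 (borrow)
  1-1-1 → 7 (borrow)
  3-1-1 → 1
  4-0 → 4

0o417466116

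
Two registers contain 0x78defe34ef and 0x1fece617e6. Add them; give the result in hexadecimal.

Add column by column in base 16, right to left:
  f+6 = 5 carry 1
  e+e+1 = d carry 1
  4+7+1 = c
  3+1 = 4
  e+6 = 4 carry 1
  f+e+1 = e carry 1
  e+c+1 = b carry 1
  d+e+1 = c carry 1
  8+f+1 = 8 carry 1
  7+1+1 = 9

0x98cbe44cd5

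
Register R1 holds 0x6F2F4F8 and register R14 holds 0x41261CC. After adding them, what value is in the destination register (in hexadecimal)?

Add column by column in base 16, right to left:
  8+C = 4 carry 1
  F+C+1 = C carry 1
  4+1+1 = 6
  F+6 = 5 carry 1
  2+2+1 = 5
  F+1 = 0 carry 1
  6+4+1 = B

0xB0556C4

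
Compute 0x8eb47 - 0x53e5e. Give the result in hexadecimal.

0x3ace9

Subtract column by column in base 16:
  7-e → 9 (borrow)
  4-5-1 → e (borrow)
  b-e-1 → c (borrow)
  e-3-1 → a
  8-5 → 3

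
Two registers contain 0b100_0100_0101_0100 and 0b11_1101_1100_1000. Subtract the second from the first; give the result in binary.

0b11010001100

Subtract column by column in base 2:
  0-0 → 0
  0-0 → 0
  1-0 → 1
  0-1 → 1 (borrow)
  1-0-1 → 0
  0-0 → 0
  1-1 → 0
  0-1 → 1 (borrow)
  0-1-1 → 0 (borrow)
  0-0-1 → 1 (borrow)
  1-1-1 → 1 (borrow)
  0-1-1 → 0 (borrow)
  0-1-1 → 0 (borrow)
  0-1-1 → 0 (borrow)
  1-0-1 → 0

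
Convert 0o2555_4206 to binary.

Each octal digit is 3 bits: 2=010 5=101 5=101 5=101 4=100 2=010 0=000 6=110.

0b10101101101100010000110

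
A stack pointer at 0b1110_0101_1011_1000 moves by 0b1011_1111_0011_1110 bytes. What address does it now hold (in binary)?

0b11010010011110110

Add column by column in base 2, right to left:
  0+0 = 0
  0+1 = 1
  0+1 = 1
  1+1 = 0 carry 1
  1+1+1 = 1 carry 1
  1+1+1 = 1 carry 1
  0+0+1 = 1
  1+0 = 1
  1+1 = 0 carry 1
  0+1+1 = 0 carry 1
  1+1+1 = 1 carry 1
  0+1+1 = 0 carry 1
  0+1+1 = 0 carry 1
  1+1+1 = 1 carry 1
  1+0+1 = 0 carry 1
  1+1+1 = 1 carry 1
  final carry 1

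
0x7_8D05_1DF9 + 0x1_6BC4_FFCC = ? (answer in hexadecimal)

Add column by column in base 16, right to left:
  9+C = 5 carry 1
  F+C+1 = C carry 1
  D+F+1 = D carry 1
  1+F+1 = 1 carry 1
  5+4+1 = A
  0+C = C
  D+B = 8 carry 1
  8+6+1 = F
  7+1 = 8

0x8F8CA1DC5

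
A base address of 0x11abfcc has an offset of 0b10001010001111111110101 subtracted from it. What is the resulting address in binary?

0b110101011001111111010111

0x11abfcc = 0b1000110101011111111001100 in binary.
Subtract column by column in base 2:
  0-1 → 1 (borrow)
  0-0-1 → 1 (borrow)
  1-1-1 → 1 (borrow)
  1-0-1 → 0
  0-1 → 1 (borrow)
  0-1-1 → 0 (borrow)
  1-1-1 → 1 (borrow)
  1-1-1 → 1 (borrow)
  1-1-1 → 1 (borrow)
  1-1-1 → 1 (borrow)
  1-1-1 → 1 (borrow)
  1-1-1 → 1 (borrow)
  1-1-1 → 1 (borrow)
  1-0-1 → 0
  0-0 → 0
  1-0 → 1
  0-1 → 1 (borrow)
  1-0-1 → 0
  0-1 → 1 (borrow)
  1-0-1 → 0
  1-0 → 1
  0-0 → 0
  0-1 → 1 (borrow)
  0-0-1 → 1 (borrow)
  1-0-1 → 0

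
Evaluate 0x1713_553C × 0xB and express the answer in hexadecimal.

0xFDD4A994

Multiply each base-16 digit by 11, carrying:
  C×11 = 132 → write 4 carry 8
  3×11+8 = 41 → write 9 carry 2
  5×11+2 = 57 → write 9 carry 3
  5×11+3 = 58 → write A carry 3
  3×11+3 = 36 → write 4 carry 2
  1×11+2 = 13 → write D
  7×11 = 77 → write D carry 4
  1×11+4 = 15 → write F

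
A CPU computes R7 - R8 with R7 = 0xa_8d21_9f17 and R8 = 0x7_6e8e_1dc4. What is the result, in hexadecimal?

Subtract column by column in base 16:
  7-4 → 3
  1-c → 5 (borrow)
  f-d-1 → 1
  9-1 → 8
  1-e → 3 (borrow)
  2-8-1 → 9 (borrow)
  d-e-1 → e (borrow)
  8-6-1 → 1
  a-7 → 3

0x31e938153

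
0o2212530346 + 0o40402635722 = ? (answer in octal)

Add column by column in base 8, right to left:
  6+2 = 0 carry 1
  4+2+1 = 7
  3+7 = 2 carry 1
  0+5+1 = 6
  3+3 = 6
  5+6 = 3 carry 1
  2+2+1 = 5
  1+0 = 1
  2+4 = 6
  2+0 = 2
  0+4 = 4

0o42615366270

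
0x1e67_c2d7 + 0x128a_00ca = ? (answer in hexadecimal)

Add column by column in base 16, right to left:
  7+a = 1 carry 1
  d+c+1 = a carry 1
  2+0+1 = 3
  c+0 = c
  7+a = 1 carry 1
  6+8+1 = f
  e+2 = 0 carry 1
  1+1+1 = 3

0x30f1c3a1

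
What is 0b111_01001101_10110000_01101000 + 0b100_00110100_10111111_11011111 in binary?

0b1011100000100111000001000111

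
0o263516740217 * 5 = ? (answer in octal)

0o1602212541313

Multiply each base-8 digit by 5, carrying:
  7×5 = 35 → write 3 carry 4
  1×5+4 = 9 → write 1 carry 1
  2×5+1 = 11 → write 3 carry 1
  0×5+1 = 1 → write 1
  4×5 = 20 → write 4 carry 2
  7×5+2 = 37 → write 5 carry 4
  6×5+4 = 34 → write 2 carry 4
  1×5+4 = 9 → write 1 carry 1
  5×5+1 = 26 → write 2 carry 3
  3×5+3 = 18 → write 2 carry 2
  6×5+2 = 32 → write 0 carry 4
  2×5+4 = 14 → write 6 carry 1
  remaining carry: 1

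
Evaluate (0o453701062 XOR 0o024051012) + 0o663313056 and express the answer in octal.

0o1363263146

First 0o453701062 XOR 0o024051012 = 0o477750070.
Add column by column in base 8, right to left:
  0+6 = 6
  7+5 = 4 carry 1
  0+0+1 = 1
  0+3 = 3
  5+1 = 6
  7+3 = 2 carry 1
  7+3+1 = 3 carry 1
  7+6+1 = 6 carry 1
  4+6+1 = 3 carry 1
  final carry 1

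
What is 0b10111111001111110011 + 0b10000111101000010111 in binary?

Add column by column in base 2, right to left:
  1+1 = 0 carry 1
  1+1+1 = 1 carry 1
  0+1+1 = 0 carry 1
  0+0+1 = 1
  1+1 = 0 carry 1
  1+0+1 = 0 carry 1
  1+0+1 = 0 carry 1
  1+0+1 = 0 carry 1
  1+0+1 = 0 carry 1
  1+1+1 = 1 carry 1
  0+0+1 = 1
  0+1 = 1
  1+1 = 0 carry 1
  1+1+1 = 1 carry 1
  1+1+1 = 1 carry 1
  1+0+1 = 0 carry 1
  1+0+1 = 0 carry 1
  1+0+1 = 0 carry 1
  0+0+1 = 1
  1+1 = 0 carry 1
  final carry 1

0b101000110111000001010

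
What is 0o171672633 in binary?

Each octal digit is 3 bits: 1=001 7=111 1=001 6=110 7=111 2=010 6=110 3=011 3=011.

0b1111001110111010110011011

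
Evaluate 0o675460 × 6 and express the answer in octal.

Multiply each base-8 digit by 6, carrying:
  0×6 = 0 → write 0
  6×6 = 36 → write 4 carry 4
  4×6+4 = 28 → write 4 carry 3
  5×6+3 = 33 → write 1 carry 4
  7×6+4 = 46 → write 6 carry 5
  6×6+5 = 41 → write 1 carry 5
  remaining carry: 5

0o5161440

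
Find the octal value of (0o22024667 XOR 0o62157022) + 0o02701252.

First 0o22024667 XOR 0o62157022 = 0o40173645.
Add column by column in base 8, right to left:
  5+2 = 7
  4+5 = 1 carry 1
  6+2+1 = 1 carry 1
  3+1+1 = 5
  7+0 = 7
  1+7 = 0 carry 1
  0+2+1 = 3
  4+0 = 4

0o43075117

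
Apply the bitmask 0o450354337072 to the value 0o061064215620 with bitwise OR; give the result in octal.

OR each oct digit independently (no carries):
  0|4=4, 6|5=7, 1|0=1, 0|3=3, 6|5=7, 4|4=4, 2|3=3, 1|3=3, 5|7=7, 6|0=6, 2|7=7, 0|2=2

0o471374337672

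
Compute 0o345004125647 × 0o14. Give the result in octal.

0o5274062005724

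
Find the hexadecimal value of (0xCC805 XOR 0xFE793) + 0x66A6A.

0x99A00

First 0xCC805 XOR 0xFE793 = 0x32F96.
Add column by column in base 16, right to left:
  6+A = 0 carry 1
  9+6+1 = 0 carry 1
  F+A+1 = A carry 1
  2+6+1 = 9
  3+6 = 9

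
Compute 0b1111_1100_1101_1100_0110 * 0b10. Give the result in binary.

Multiply each base-2 digit by 2, carrying:
  0×2 = 0 → write 0
  1×2 = 2 → write 0 carry 1
  1×2+1 = 3 → write 1 carry 1
  0×2+1 = 1 → write 1
  0×2 = 0 → write 0
  0×2 = 0 → write 0
  1×2 = 2 → write 0 carry 1
  1×2+1 = 3 → write 1 carry 1
  1×2+1 = 3 → write 1 carry 1
  0×2+1 = 1 → write 1
  1×2 = 2 → write 0 carry 1
  1×2+1 = 3 → write 1 carry 1
  0×2+1 = 1 → write 1
  0×2 = 0 → write 0
  1×2 = 2 → write 0 carry 1
  1×2+1 = 3 → write 1 carry 1
  1×2+1 = 3 → write 1 carry 1
  1×2+1 = 3 → write 1 carry 1
  1×2+1 = 3 → write 1 carry 1
  1×2+1 = 3 → write 1 carry 1
  remaining carry: 1

0b111111001101110001100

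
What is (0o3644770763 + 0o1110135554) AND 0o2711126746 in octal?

Add column by column in base 8, right to left:
  3+4 = 7
  6+5 = 3 carry 1
  7+5+1 = 5 carry 1
  0+5+1 = 6
  7+3 = 2 carry 1
  7+1+1 = 1 carry 1
  4+0+1 = 5
  4+1 = 5
  6+1 = 7
  3+1 = 4
Sum = 0o4755126537; now AND with 0o2711126746:
  4&2=0, 7&7=7, 5&1=1, 5&1=1, 1&1=1, 2&2=2, 6&6=6, 5&7=5, 3&4=0, 7&6=6

0o711126506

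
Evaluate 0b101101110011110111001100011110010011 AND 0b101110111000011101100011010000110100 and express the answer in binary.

AND bit by bit (1 only where both bits are 1):
  101101110011110111001100011110010011
& 101110111000011101100011010000110100
= 101100110000010101000000010000010000

0b101100110000010101000000010000010000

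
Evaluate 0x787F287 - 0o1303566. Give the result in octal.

0x787F287 = 0o741771207 in octal.
Subtract column by column in base 8:
  7-6 → 1
  0-6 → 2 (borrow)
  2-5-1 → 4 (borrow)
  1-3-1 → 5 (borrow)
  7-0-1 → 6
  7-3 → 4
  1-1 → 0
  4-0 → 4
  7-0 → 7

0o740465421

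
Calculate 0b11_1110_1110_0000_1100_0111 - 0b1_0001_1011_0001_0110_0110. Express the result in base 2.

Subtract column by column in base 2:
  1-0 → 1
  1-1 → 0
  1-1 → 0
  0-0 → 0
  0-0 → 0
  0-1 → 1 (borrow)
  1-1-1 → 1 (borrow)
  1-0-1 → 0
  0-1 → 1 (borrow)
  0-0-1 → 1 (borrow)
  0-0-1 → 1 (borrow)
  0-0-1 → 1 (borrow)
  0-1-1 → 0 (borrow)
  1-1-1 → 1 (borrow)
  1-0-1 → 0
  1-1 → 0
  0-1 → 1 (borrow)
  1-0-1 → 0
  1-0 → 1
  1-0 → 1
  1-1 → 0
  1-0 → 1

0b1011010010111101100001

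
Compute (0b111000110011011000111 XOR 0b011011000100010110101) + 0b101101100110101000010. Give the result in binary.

0b1010001011101110110100

First 0b111000110011011000111 XOR 0b011011000100010110101 = 0b100011110111001110010.
Add column by column in base 2, right to left:
  0+0 = 0
  1+1 = 0 carry 1
  0+0+1 = 1
  0+0 = 0
  1+0 = 1
  1+0 = 1
  1+1 = 0 carry 1
  0+0+1 = 1
  0+1 = 1
  1+0 = 1
  1+1 = 0 carry 1
  1+1+1 = 1 carry 1
  0+0+1 = 1
  1+0 = 1
  1+1 = 0 carry 1
  1+1+1 = 1 carry 1
  1+0+1 = 0 carry 1
  0+1+1 = 0 carry 1
  0+1+1 = 0 carry 1
  0+0+1 = 1
  1+1 = 0 carry 1
  final carry 1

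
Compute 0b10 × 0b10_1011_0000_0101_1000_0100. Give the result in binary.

Multiply each base-2 digit by 2, carrying:
  0×2 = 0 → write 0
  0×2 = 0 → write 0
  1×2 = 2 → write 0 carry 1
  0×2+1 = 1 → write 1
  0×2 = 0 → write 0
  0×2 = 0 → write 0
  0×2 = 0 → write 0
  1×2 = 2 → write 0 carry 1
  1×2+1 = 3 → write 1 carry 1
  0×2+1 = 1 → write 1
  1×2 = 2 → write 0 carry 1
  0×2+1 = 1 → write 1
  0×2 = 0 → write 0
  0×2 = 0 → write 0
  0×2 = 0 → write 0
  0×2 = 0 → write 0
  1×2 = 2 → write 0 carry 1
  1×2+1 = 3 → write 1 carry 1
  0×2+1 = 1 → write 1
  1×2 = 2 → write 0 carry 1
  0×2+1 = 1 → write 1
  1×2 = 2 → write 0 carry 1
  remaining carry: 1

0b10101100000101100001000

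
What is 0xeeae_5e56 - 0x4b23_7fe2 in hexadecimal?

Subtract column by column in base 16:
  6-2 → 4
  5-e → 7 (borrow)
  e-f-1 → e (borrow)
  5-7-1 → d (borrow)
  e-3-1 → a
  a-2 → 8
  e-b → 3
  e-4 → a

0xa38ade74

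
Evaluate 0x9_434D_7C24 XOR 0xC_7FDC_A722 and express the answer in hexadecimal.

0x53C91DB06

XOR each hex digit independently (no carries):
  9^C=5, 4^7=3, 3^F=C, 4^D=9, D^C=1, 7^A=D, C^7=B, 2^2=0, 4^2=6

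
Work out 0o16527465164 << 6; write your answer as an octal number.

0o1652746516400

Shifting left by 6 bits = 2 oct digits: append 2 zeros.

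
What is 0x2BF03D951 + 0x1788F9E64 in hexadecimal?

Add column by column in base 16, right to left:
  1+4 = 5
  5+6 = B
  9+E = 7 carry 1
  D+9+1 = 7 carry 1
  3+F+1 = 3 carry 1
  0+8+1 = 9
  F+8 = 7 carry 1
  B+7+1 = 3 carry 1
  2+1+1 = 4

0x4379377B5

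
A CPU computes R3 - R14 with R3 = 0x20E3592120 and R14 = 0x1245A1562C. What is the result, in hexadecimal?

0xE9DB7CAF4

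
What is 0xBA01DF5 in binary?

Expand each hex digit to 4 bits: B=1011 A=1010 0=0000 1=0001 D=1101 F=1111 5=0101.

0b1011101000000001110111110101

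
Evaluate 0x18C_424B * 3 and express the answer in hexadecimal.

0x4A4C6E1

Multiply each base-16 digit by 3, carrying:
  B×3 = 33 → write 1 carry 2
  4×3+2 = 14 → write E
  2×3 = 6 → write 6
  4×3 = 12 → write C
  C×3 = 36 → write 4 carry 2
  8×3+2 = 26 → write A carry 1
  1×3+1 = 4 → write 4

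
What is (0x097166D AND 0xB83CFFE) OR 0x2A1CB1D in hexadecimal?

0x097166D AND 0xB83CFFE = 0x083066C.
Then OR with 0x2A1CB1D.

0x2A3CF7D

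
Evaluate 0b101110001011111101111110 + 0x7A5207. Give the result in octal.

0b101110001011111101111110 = 0o56137576 in octal.
0x7A5207 = 0o36451007 in octal.
Add column by column in base 8, right to left:
  6+7 = 5 carry 1
  7+0+1 = 0 carry 1
  5+0+1 = 6
  7+1 = 0 carry 1
  3+5+1 = 1 carry 1
  1+4+1 = 6
  6+6 = 4 carry 1
  5+3+1 = 1 carry 1
  final carry 1

0o114610605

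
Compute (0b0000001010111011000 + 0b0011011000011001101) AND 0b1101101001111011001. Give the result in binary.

Add column by column in base 2, right to left:
  0+1 = 1
  0+0 = 0
  0+1 = 1
  1+1 = 0 carry 1
  1+0+1 = 0 carry 1
  0+0+1 = 1
  1+1 = 0 carry 1
  1+1+1 = 1 carry 1
  1+0+1 = 0 carry 1
  0+0+1 = 1
  1+0 = 1
  0+0 = 0
  1+1 = 0 carry 1
  0+1+1 = 0 carry 1
  0+0+1 = 1
  0+1 = 1
  0+1 = 1
Sum = 0b11100011010100101; now AND with 0b1101101001111011001:
  0011100011010100101
& 1101101001111011001
= 0001100001010000001

0b1100001010000001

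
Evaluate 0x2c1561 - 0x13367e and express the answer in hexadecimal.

0x18dee3

Subtract column by column in base 16:
  1-e → 3 (borrow)
  6-7-1 → e (borrow)
  5-6-1 → e (borrow)
  1-3-1 → d (borrow)
  c-3-1 → 8
  2-1 → 1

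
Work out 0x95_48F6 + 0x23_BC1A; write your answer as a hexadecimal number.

Add column by column in base 16, right to left:
  6+A = 0 carry 1
  F+1+1 = 1 carry 1
  8+C+1 = 5 carry 1
  4+B+1 = 0 carry 1
  5+3+1 = 9
  9+2 = B

0xB90510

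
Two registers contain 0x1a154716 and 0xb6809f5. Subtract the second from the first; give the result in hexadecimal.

Subtract column by column in base 16:
  6-5 → 1
  1-f → 2 (borrow)
  7-9-1 → d (borrow)
  4-0-1 → 3
  5-8 → d (borrow)
  1-6-1 → a (borrow)
  a-b-1 → e (borrow)
  1-0-1 → 0

0xead3d21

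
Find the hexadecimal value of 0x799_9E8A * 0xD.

0x62CD0D02

Multiply each base-16 digit by 13, carrying:
  A×13 = 130 → write 2 carry 8
  8×13+8 = 112 → write 0 carry 7
  E×13+7 = 189 → write D carry 11
  9×13+11 = 128 → write 0 carry 8
  9×13+8 = 125 → write D carry 7
  9×13+7 = 124 → write C carry 7
  7×13+7 = 98 → write 2 carry 6
  remaining carry: 6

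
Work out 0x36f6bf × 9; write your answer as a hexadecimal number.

Multiply each base-16 digit by 9, carrying:
  f×9 = 135 → write 7 carry 8
  b×9+8 = 107 → write b carry 6
  6×9+6 = 60 → write c carry 3
  f×9+3 = 138 → write a carry 8
  6×9+8 = 62 → write e carry 3
  3×9+3 = 30 → write e carry 1
  remaining carry: 1

0x1eeacb7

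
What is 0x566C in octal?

Expand each hex digit to 4 bits: 5=0101 6=0110 6=0110 C=1100.
Group the bits in threes: 101 011 001 101 100 → 53154.

0o53154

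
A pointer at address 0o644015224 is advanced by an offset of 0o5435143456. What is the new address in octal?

Add column by column in base 8, right to left:
  4+6 = 2 carry 1
  2+5+1 = 0 carry 1
  2+4+1 = 7
  5+3 = 0 carry 1
  1+4+1 = 6
  0+1 = 1
  4+5 = 1 carry 1
  4+3+1 = 0 carry 1
  6+4+1 = 3 carry 1
  0+5+1 = 6

0o6301160702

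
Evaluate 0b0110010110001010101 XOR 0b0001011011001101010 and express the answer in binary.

0b0111001101000111111

XOR bit by bit (1 where the bits differ):
  0110010110001010101
^ 0001011011001101010
= 0111001101000111111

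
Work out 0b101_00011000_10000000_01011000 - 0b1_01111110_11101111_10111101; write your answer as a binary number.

0b11100110011001000010011011

Subtract column by column in base 2:
  0-1 → 1 (borrow)
  0-0-1 → 1 (borrow)
  0-1-1 → 0 (borrow)
  1-1-1 → 1 (borrow)
  1-1-1 → 1 (borrow)
  0-1-1 → 0 (borrow)
  1-0-1 → 0
  0-1 → 1 (borrow)
  0-1-1 → 0 (borrow)
  0-1-1 → 0 (borrow)
  0-1-1 → 0 (borrow)
  0-1-1 → 0 (borrow)
  0-0-1 → 1 (borrow)
  0-1-1 → 0 (borrow)
  0-1-1 → 0 (borrow)
  1-1-1 → 1 (borrow)
  0-0-1 → 1 (borrow)
  0-1-1 → 0 (borrow)
  0-1-1 → 0 (borrow)
  1-1-1 → 1 (borrow)
  1-1-1 → 1 (borrow)
  0-1-1 → 0 (borrow)
  0-1-1 → 0 (borrow)
  0-0-1 → 1 (borrow)
  1-1-1 → 1 (borrow)
  0-0-1 → 1 (borrow)
  1-0-1 → 0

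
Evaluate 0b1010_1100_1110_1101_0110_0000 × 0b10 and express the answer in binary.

0b1010110011101101011000000

Multiply each base-2 digit by 2, carrying:
  0×2 = 0 → write 0
  0×2 = 0 → write 0
  0×2 = 0 → write 0
  0×2 = 0 → write 0
  0×2 = 0 → write 0
  1×2 = 2 → write 0 carry 1
  1×2+1 = 3 → write 1 carry 1
  0×2+1 = 1 → write 1
  1×2 = 2 → write 0 carry 1
  0×2+1 = 1 → write 1
  1×2 = 2 → write 0 carry 1
  1×2+1 = 3 → write 1 carry 1
  0×2+1 = 1 → write 1
  1×2 = 2 → write 0 carry 1
  1×2+1 = 3 → write 1 carry 1
  1×2+1 = 3 → write 1 carry 1
  0×2+1 = 1 → write 1
  0×2 = 0 → write 0
  1×2 = 2 → write 0 carry 1
  1×2+1 = 3 → write 1 carry 1
  0×2+1 = 1 → write 1
  1×2 = 2 → write 0 carry 1
  0×2+1 = 1 → write 1
  1×2 = 2 → write 0 carry 1
  remaining carry: 1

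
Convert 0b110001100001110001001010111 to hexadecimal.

0x630E257

Group the bits into nibbles: 0110 0011 0000 1110 0010 0101 0111 → 630E257.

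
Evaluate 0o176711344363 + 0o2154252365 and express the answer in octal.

0o201065616750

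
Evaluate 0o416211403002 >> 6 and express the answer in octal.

0o4162114030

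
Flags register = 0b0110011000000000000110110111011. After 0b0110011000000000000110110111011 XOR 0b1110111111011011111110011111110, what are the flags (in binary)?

0b1000100111011011111000101000101

XOR bit by bit (1 where the bits differ):
  0110011000000000000110110111011
^ 1110111111011011111110011111110
= 1000100111011011111000101000101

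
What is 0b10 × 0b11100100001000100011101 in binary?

0b111001000010001000111010

Multiply each base-2 digit by 2, carrying:
  1×2 = 2 → write 0 carry 1
  0×2+1 = 1 → write 1
  1×2 = 2 → write 0 carry 1
  1×2+1 = 3 → write 1 carry 1
  1×2+1 = 3 → write 1 carry 1
  0×2+1 = 1 → write 1
  0×2 = 0 → write 0
  0×2 = 0 → write 0
  1×2 = 2 → write 0 carry 1
  0×2+1 = 1 → write 1
  0×2 = 0 → write 0
  0×2 = 0 → write 0
  1×2 = 2 → write 0 carry 1
  0×2+1 = 1 → write 1
  0×2 = 0 → write 0
  0×2 = 0 → write 0
  0×2 = 0 → write 0
  1×2 = 2 → write 0 carry 1
  0×2+1 = 1 → write 1
  0×2 = 0 → write 0
  1×2 = 2 → write 0 carry 1
  1×2+1 = 3 → write 1 carry 1
  1×2+1 = 3 → write 1 carry 1
  remaining carry: 1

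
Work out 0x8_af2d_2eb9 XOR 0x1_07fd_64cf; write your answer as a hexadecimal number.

0x9a8d04a76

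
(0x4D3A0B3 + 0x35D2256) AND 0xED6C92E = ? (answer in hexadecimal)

0x810C108

Add column by column in base 16, right to left:
  3+6 = 9
  B+5 = 0 carry 1
  0+2+1 = 3
  A+2 = C
  3+D = 0 carry 1
  D+5+1 = 3 carry 1
  4+3+1 = 8
Sum = 0x830C309; now AND with 0xED6C92E:
  8&E=8, 3&D=1, 0&6=0, C&C=C, 3&9=1, 0&2=0, 9&E=8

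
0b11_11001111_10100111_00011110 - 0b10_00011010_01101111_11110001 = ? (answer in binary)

Subtract column by column in base 2:
  0-1 → 1 (borrow)
  1-0-1 → 0
  1-0 → 1
  1-0 → 1
  1-1 → 0
  0-1 → 1 (borrow)
  0-1-1 → 0 (borrow)
  0-1-1 → 0 (borrow)
  1-1-1 → 1 (borrow)
  1-1-1 → 1 (borrow)
  1-1-1 → 1 (borrow)
  0-1-1 → 0 (borrow)
  0-0-1 → 1 (borrow)
  1-1-1 → 1 (borrow)
  0-1-1 → 0 (borrow)
  1-0-1 → 0
  1-0 → 1
  1-1 → 0
  1-0 → 1
  1-1 → 0
  0-1 → 1 (borrow)
  0-0-1 → 1 (borrow)
  1-0-1 → 0
  1-0 → 1
  1-0 → 1
  1-1 → 0

0b1101101010011011100101101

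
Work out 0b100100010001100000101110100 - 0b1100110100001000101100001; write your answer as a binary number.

0b10111011101011000000010011

Subtract column by column in base 2:
  0-1 → 1 (borrow)
  0-0-1 → 1 (borrow)
  1-0-1 → 0
  0-0 → 0
  1-0 → 1
  1-1 → 0
  1-1 → 0
  0-0 → 0
  1-1 → 0
  0-0 → 0
  0-0 → 0
  0-0 → 0
  0-1 → 1 (borrow)
  0-0-1 → 1 (borrow)
  1-0-1 → 0
  1-0 → 1
  0-0 → 0
  0-1 → 1 (borrow)
  0-0-1 → 1 (borrow)
  1-1-1 → 1 (borrow)
  0-1-1 → 0 (borrow)
  0-0-1 → 1 (borrow)
  0-0-1 → 1 (borrow)
  1-1-1 → 1 (borrow)
  0-1-1 → 0 (borrow)
  0-0-1 → 1 (borrow)
  1-0-1 → 0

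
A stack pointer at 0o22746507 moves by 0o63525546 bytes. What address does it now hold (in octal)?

0o106474255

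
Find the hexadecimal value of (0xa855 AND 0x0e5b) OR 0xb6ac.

0xbefd

0xa855 AND 0x0e5b = 0x0851.
Then OR with 0xb6ac.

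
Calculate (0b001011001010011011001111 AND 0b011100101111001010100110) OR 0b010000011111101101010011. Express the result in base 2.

0b11000011111101111010111

0b001011001010011011001111 AND 0b011100101111001010100110 = 0b001000001010001010000110.
Then OR with 0b010000011111101101010011.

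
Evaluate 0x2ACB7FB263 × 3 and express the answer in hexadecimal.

Multiply each base-16 digit by 3, carrying:
  3×3 = 9 → write 9
  6×3 = 18 → write 2 carry 1
  2×3+1 = 7 → write 7
  B×3 = 33 → write 1 carry 2
  F×3+2 = 47 → write F carry 2
  7×3+2 = 23 → write 7 carry 1
  B×3+1 = 34 → write 2 carry 2
  C×3+2 = 38 → write 6 carry 2
  A×3+2 = 32 → write 0 carry 2
  2×3+2 = 8 → write 8

0x80627F1729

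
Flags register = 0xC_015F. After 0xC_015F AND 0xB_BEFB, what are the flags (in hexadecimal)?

0x8005B

AND each hex digit independently (no carries):
  C&B=8, 0&B=0, 1&E=0, 5&F=5, F&B=B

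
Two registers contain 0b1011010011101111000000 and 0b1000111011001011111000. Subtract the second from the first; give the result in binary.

0b10011000100011001000

Subtract column by column in base 2:
  0-0 → 0
  0-0 → 0
  0-0 → 0
  0-1 → 1 (borrow)
  0-1-1 → 0 (borrow)
  0-1-1 → 0 (borrow)
  1-1-1 → 1 (borrow)
  1-1-1 → 1 (borrow)
  1-0-1 → 0
  1-1 → 0
  0-0 → 0
  1-0 → 1
  1-1 → 0
  1-1 → 0
  0-0 → 0
  0-1 → 1 (borrow)
  1-1-1 → 1 (borrow)
  0-1-1 → 0 (borrow)
  1-0-1 → 0
  1-0 → 1
  0-0 → 0
  1-1 → 0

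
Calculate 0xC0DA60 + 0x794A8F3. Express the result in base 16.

0x8558353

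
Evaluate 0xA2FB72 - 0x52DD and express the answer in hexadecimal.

0xA2A895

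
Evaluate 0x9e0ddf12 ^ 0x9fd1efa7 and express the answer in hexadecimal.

XOR each hex digit independently (no carries):
  9^9=0, e^f=1, 0^d=d, d^1=c, d^e=3, f^f=0, 1^a=b, 2^7=5

0x01dc30b5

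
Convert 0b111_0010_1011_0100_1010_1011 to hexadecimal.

0x72B4AB

Group the bits into nibbles: 0111 0010 1011 0100 1010 1011 → 72B4AB.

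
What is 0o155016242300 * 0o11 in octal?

Multiply each base-8 digit by 9, carrying:
  0×9 = 0 → write 0
  0×9 = 0 → write 0
  3×9 = 27 → write 3 carry 3
  2×9+3 = 21 → write 5 carry 2
  4×9+2 = 38 → write 6 carry 4
  2×9+4 = 22 → write 6 carry 2
  6×9+2 = 56 → write 0 carry 7
  1×9+7 = 16 → write 0 carry 2
  0×9+2 = 2 → write 2
  5×9 = 45 → write 5 carry 5
  5×9+5 = 50 → write 2 carry 6
  1×9+6 = 15 → write 7 carry 1
  remaining carry: 1

0o1725200665300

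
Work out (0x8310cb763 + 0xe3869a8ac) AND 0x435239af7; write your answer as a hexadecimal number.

0x421220007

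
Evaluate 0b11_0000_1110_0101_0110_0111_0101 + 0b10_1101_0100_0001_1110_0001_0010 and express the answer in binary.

0b101111000100111010010000111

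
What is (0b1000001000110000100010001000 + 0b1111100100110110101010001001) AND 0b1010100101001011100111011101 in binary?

0b10100101000011000100010001

Add column by column in base 2, right to left:
  0+1 = 1
  0+0 = 0
  0+0 = 0
  1+1 = 0 carry 1
  0+0+1 = 1
  0+0 = 0
  0+0 = 0
  1+1 = 0 carry 1
  0+0+1 = 1
  0+1 = 1
  0+0 = 0
  1+1 = 0 carry 1
  0+0+1 = 1
  0+1 = 1
  0+1 = 1
  0+0 = 0
  1+1 = 0 carry 1
  1+1+1 = 1 carry 1
  0+0+1 = 1
  0+0 = 0
  0+1 = 1
  1+0 = 1
  0+0 = 0
  0+1 = 1
  0+1 = 1
  0+1 = 1
  0+1 = 1
  1+1 = 0 carry 1
  final carry 1
Sum = 0b10111101101100111001100010001; now AND with 0b1010100101001011100111011101:
  10111101101100111001100010001
& 01010100101001011100111011101
= 00010100101000011000100010001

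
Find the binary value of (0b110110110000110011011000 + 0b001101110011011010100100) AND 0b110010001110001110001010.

0b100001100001000

Add column by column in base 2, right to left:
  0+0 = 0
  0+0 = 0
  0+1 = 1
  1+0 = 1
  1+0 = 1
  0+1 = 1
  1+0 = 1
  1+1 = 0 carry 1
  0+0+1 = 1
  0+1 = 1
  1+1 = 0 carry 1
  1+0+1 = 0 carry 1
  0+1+1 = 0 carry 1
  0+1+1 = 0 carry 1
  0+0+1 = 1
  0+0 = 0
  1+1 = 0 carry 1
  1+1+1 = 1 carry 1
  0+1+1 = 0 carry 1
  1+0+1 = 0 carry 1
  1+1+1 = 1 carry 1
  0+1+1 = 0 carry 1
  1+0+1 = 0 carry 1
  1+0+1 = 0 carry 1
  final carry 1
Sum = 0b1000100100100001101111100; now AND with 0b110010001110001110001010:
  1000100100100001101111100
& 0110010001110001110001010
= 0000000000100001100001000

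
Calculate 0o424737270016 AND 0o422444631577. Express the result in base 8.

0o420404230016

AND each oct digit independently (no carries):
  4&4=4, 2&2=2, 4&2=0, 7&4=4, 3&4=0, 7&4=4, 2&6=2, 7&3=3, 0&1=0, 0&5=0, 1&7=1, 6&7=6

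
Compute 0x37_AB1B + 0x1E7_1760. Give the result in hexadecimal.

0x21EC27B

Add column by column in base 16, right to left:
  B+0 = B
  1+6 = 7
  B+7 = 2 carry 1
  A+1+1 = C
  7+7 = E
  3+E = 1 carry 1
  0+1+1 = 2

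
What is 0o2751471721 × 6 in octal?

0o21571533346

Multiply each base-8 digit by 6, carrying:
  1×6 = 6 → write 6
  2×6 = 12 → write 4 carry 1
  7×6+1 = 43 → write 3 carry 5
  1×6+5 = 11 → write 3 carry 1
  7×6+1 = 43 → write 3 carry 5
  4×6+5 = 29 → write 5 carry 3
  1×6+3 = 9 → write 1 carry 1
  5×6+1 = 31 → write 7 carry 3
  7×6+3 = 45 → write 5 carry 5
  2×6+5 = 17 → write 1 carry 2
  remaining carry: 2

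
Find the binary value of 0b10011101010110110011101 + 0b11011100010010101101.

0b10111000111001001001010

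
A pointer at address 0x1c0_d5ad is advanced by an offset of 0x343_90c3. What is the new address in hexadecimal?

Add column by column in base 16, right to left:
  d+3 = 0 carry 1
  a+c+1 = 7 carry 1
  5+0+1 = 6
  d+9 = 6 carry 1
  0+3+1 = 4
  c+4 = 0 carry 1
  1+3+1 = 5

0x5046670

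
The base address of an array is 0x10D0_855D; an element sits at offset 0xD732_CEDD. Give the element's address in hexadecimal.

Add column by column in base 16, right to left:
  D+D = A carry 1
  5+D+1 = 3 carry 1
  5+E+1 = 4 carry 1
  8+C+1 = 5 carry 1
  0+2+1 = 3
  D+3 = 0 carry 1
  0+7+1 = 8
  1+D = E

0xE803543A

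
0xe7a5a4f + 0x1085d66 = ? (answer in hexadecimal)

Add column by column in base 16, right to left:
  f+6 = 5 carry 1
  4+6+1 = b
  a+d = 7 carry 1
  5+5+1 = b
  a+8 = 2 carry 1
  7+0+1 = 8
  e+1 = f

0xf82b7b5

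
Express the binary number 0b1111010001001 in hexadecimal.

Group the bits into nibbles: 0001 1110 1000 1001 → 1E89.

0x1E89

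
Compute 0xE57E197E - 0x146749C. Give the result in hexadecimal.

0xE437A4E2

Subtract column by column in base 16:
  E-C → 2
  7-9 → E (borrow)
  9-4-1 → 4
  1-7 → A (borrow)
  E-6-1 → 7
  7-4 → 3
  5-1 → 4
  E-0 → E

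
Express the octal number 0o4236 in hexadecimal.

0x89E

Each octal digit is 3 bits: 4=100 2=010 3=011 6=110.
Group the bits into nibbles: 1000 1001 1110 → 89E.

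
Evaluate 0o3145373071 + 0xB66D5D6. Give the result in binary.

0b100100111111001100110000001111

0o3145373071 = 0b11001100101011111011000111001 in binary.
0xB66D5D6 = 0b1011011001101101010111010110 in binary.
Add column by column in base 2, right to left:
  1+0 = 1
  0+1 = 1
  0+1 = 1
  1+0 = 1
  1+1 = 0 carry 1
  1+0+1 = 0 carry 1
  0+1+1 = 0 carry 1
  0+1+1 = 0 carry 1
  0+1+1 = 0 carry 1
  1+0+1 = 0 carry 1
  1+1+1 = 1 carry 1
  0+0+1 = 1
  1+1 = 0 carry 1
  1+0+1 = 0 carry 1
  1+1+1 = 1 carry 1
  1+1+1 = 1 carry 1
  1+0+1 = 0 carry 1
  0+1+1 = 0 carry 1
  1+1+1 = 1 carry 1
  0+0+1 = 1
  1+0 = 1
  0+1 = 1
  0+1 = 1
  1+0 = 1
  1+1 = 0 carry 1
  0+1+1 = 0 carry 1
  0+0+1 = 1
  1+1 = 0 carry 1
  1+0+1 = 0 carry 1
  final carry 1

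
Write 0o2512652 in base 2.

0b10101001010110101010

Each octal digit is 3 bits: 2=010 5=101 1=001 2=010 6=110 5=101 2=010.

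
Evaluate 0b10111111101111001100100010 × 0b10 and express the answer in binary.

0b101111111011110011001000100

Multiply each base-2 digit by 2, carrying:
  0×2 = 0 → write 0
  1×2 = 2 → write 0 carry 1
  0×2+1 = 1 → write 1
  0×2 = 0 → write 0
  0×2 = 0 → write 0
  1×2 = 2 → write 0 carry 1
  0×2+1 = 1 → write 1
  0×2 = 0 → write 0
  1×2 = 2 → write 0 carry 1
  1×2+1 = 3 → write 1 carry 1
  0×2+1 = 1 → write 1
  0×2 = 0 → write 0
  1×2 = 2 → write 0 carry 1
  1×2+1 = 3 → write 1 carry 1
  1×2+1 = 3 → write 1 carry 1
  1×2+1 = 3 → write 1 carry 1
  0×2+1 = 1 → write 1
  1×2 = 2 → write 0 carry 1
  1×2+1 = 3 → write 1 carry 1
  1×2+1 = 3 → write 1 carry 1
  1×2+1 = 3 → write 1 carry 1
  1×2+1 = 3 → write 1 carry 1
  1×2+1 = 3 → write 1 carry 1
  1×2+1 = 3 → write 1 carry 1
  0×2+1 = 1 → write 1
  1×2 = 2 → write 0 carry 1
  remaining carry: 1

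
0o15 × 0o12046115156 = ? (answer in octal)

0o202757753626

Multiply each base-8 digit by 13, carrying:
  6×13 = 78 → write 6 carry 9
  5×13+9 = 74 → write 2 carry 9
  1×13+9 = 22 → write 6 carry 2
  5×13+2 = 67 → write 3 carry 8
  1×13+8 = 21 → write 5 carry 2
  1×13+2 = 15 → write 7 carry 1
  6×13+1 = 79 → write 7 carry 9
  4×13+9 = 61 → write 5 carry 7
  0×13+7 = 7 → write 7
  2×13 = 26 → write 2 carry 3
  1×13+3 = 16 → write 0 carry 2
  remaining carry: 2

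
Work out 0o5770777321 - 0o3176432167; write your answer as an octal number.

Subtract column by column in base 8:
  1-7 → 2 (borrow)
  2-6-1 → 3 (borrow)
  3-1-1 → 1
  7-2 → 5
  7-3 → 4
  7-4 → 3
  0-6 → 2 (borrow)
  7-7-1 → 7 (borrow)
  7-1-1 → 5
  5-3 → 2

0o2572345132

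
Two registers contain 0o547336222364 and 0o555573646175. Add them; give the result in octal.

0o1325132070561

Add column by column in base 8, right to left:
  4+5 = 1 carry 1
  6+7+1 = 6 carry 1
  3+1+1 = 5
  2+6 = 0 carry 1
  2+4+1 = 7
  2+6 = 0 carry 1
  6+3+1 = 2 carry 1
  3+7+1 = 3 carry 1
  3+5+1 = 1 carry 1
  7+5+1 = 5 carry 1
  4+5+1 = 2 carry 1
  5+5+1 = 3 carry 1
  final carry 1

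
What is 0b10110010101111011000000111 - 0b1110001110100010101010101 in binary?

0b1000000111011000010110010

Subtract column by column in base 2:
  1-1 → 0
  1-0 → 1
  1-1 → 0
  0-0 → 0
  0-1 → 1 (borrow)
  0-0-1 → 1 (borrow)
  0-1-1 → 0 (borrow)
  0-0-1 → 1 (borrow)
  0-1-1 → 0 (borrow)
  1-0-1 → 0
  1-1 → 0
  0-0 → 0
  1-0 → 1
  1-0 → 1
  1-1 → 0
  1-0 → 1
  0-1 → 1 (borrow)
  1-1-1 → 1 (borrow)
  0-1-1 → 0 (borrow)
  1-0-1 → 0
  0-0 → 0
  0-0 → 0
  1-1 → 0
  1-1 → 0
  0-1 → 1 (borrow)
  1-0-1 → 0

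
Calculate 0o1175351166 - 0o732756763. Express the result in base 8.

0o242372203

Subtract column by column in base 8:
  6-3 → 3
  6-6 → 0
  1-7 → 2 (borrow)
  1-6-1 → 2 (borrow)
  5-5-1 → 7 (borrow)
  3-7-1 → 3 (borrow)
  5-2-1 → 2
  7-3 → 4
  1-7 → 2 (borrow)
  1-0-1 → 0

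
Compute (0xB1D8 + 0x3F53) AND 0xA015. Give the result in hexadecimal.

Add column by column in base 16, right to left:
  8+3 = B
  D+5 = 2 carry 1
  1+F+1 = 1 carry 1
  B+3+1 = F
Sum = 0xF12B; now AND with 0xA015:
  F&A=A, 1&0=0, 2&1=0, B&5=1

0xA001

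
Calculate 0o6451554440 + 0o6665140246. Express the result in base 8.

0o15336714706

Add column by column in base 8, right to left:
  0+6 = 6
  4+4 = 0 carry 1
  4+2+1 = 7
  4+0 = 4
  5+4 = 1 carry 1
  5+1+1 = 7
  1+5 = 6
  5+6 = 3 carry 1
  4+6+1 = 3 carry 1
  6+6+1 = 5 carry 1
  final carry 1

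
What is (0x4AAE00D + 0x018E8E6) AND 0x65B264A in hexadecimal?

0x4430042

Add column by column in base 16, right to left:
  D+6 = 3 carry 1
  0+E+1 = F
  0+8 = 8
  E+E = C carry 1
  A+8+1 = 3 carry 1
  A+1+1 = C
  4+0 = 4
Sum = 0x4C3C8F3; now AND with 0x65B264A:
  4&6=4, C&5=4, 3&B=3, C&2=0, 8&6=0, F&4=4, 3&A=2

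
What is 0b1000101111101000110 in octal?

Group the bits in threes: 001 000 101 111 101 000 110 → 1057506.

0o1057506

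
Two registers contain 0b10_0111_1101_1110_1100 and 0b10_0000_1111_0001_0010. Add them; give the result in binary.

0b1001000110011111110

Add column by column in base 2, right to left:
  0+0 = 0
  0+1 = 1
  1+0 = 1
  1+0 = 1
  0+1 = 1
  1+0 = 1
  1+0 = 1
  1+0 = 1
  1+1 = 0 carry 1
  0+1+1 = 0 carry 1
  1+1+1 = 1 carry 1
  1+1+1 = 1 carry 1
  1+0+1 = 0 carry 1
  1+0+1 = 0 carry 1
  1+0+1 = 0 carry 1
  0+0+1 = 1
  0+0 = 0
  1+1 = 0 carry 1
  final carry 1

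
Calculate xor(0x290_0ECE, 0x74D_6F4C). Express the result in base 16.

0x5DD6182

XOR each hex digit independently (no carries):
  2^7=5, 9^4=D, 0^D=D, 0^6=6, E^F=1, C^4=8, E^C=2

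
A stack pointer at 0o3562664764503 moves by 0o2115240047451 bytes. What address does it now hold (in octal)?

0o5700125034154

Add column by column in base 8, right to left:
  3+1 = 4
  0+5 = 5
  5+4 = 1 carry 1
  4+7+1 = 4 carry 1
  6+4+1 = 3 carry 1
  7+0+1 = 0 carry 1
  4+0+1 = 5
  6+4 = 2 carry 1
  6+2+1 = 1 carry 1
  2+5+1 = 0 carry 1
  6+1+1 = 0 carry 1
  5+1+1 = 7
  3+2 = 5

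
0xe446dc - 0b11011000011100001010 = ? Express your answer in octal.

0xe446dc = 0o71043334 in octal.
0b11011000011100001010 = 0o3303412 in octal.
Subtract column by column in base 8:
  4-2 → 2
  3-1 → 2
  3-4 → 7 (borrow)
  3-3-1 → 7 (borrow)
  4-0-1 → 3
  0-3 → 5 (borrow)
  1-3-1 → 5 (borrow)
  7-0-1 → 6

0o65537722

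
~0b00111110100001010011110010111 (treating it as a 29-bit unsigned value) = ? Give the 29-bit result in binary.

0b11000001011110101100001101000

Invert each bit: 00111110100001010011110010111 → 11000001011110101100001101000.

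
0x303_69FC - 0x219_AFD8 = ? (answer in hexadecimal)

0xE9BA24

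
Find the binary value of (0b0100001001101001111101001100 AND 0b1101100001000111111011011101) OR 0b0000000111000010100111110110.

0b0100001001101001111101001100 AND 0b1101100001000111111011011101 = 0b0100000001000001111001001100.
Then OR with 0b0000000111000010100111110110.

0b100000111000011111111111110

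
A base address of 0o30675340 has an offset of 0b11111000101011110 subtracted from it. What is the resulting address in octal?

0o30304602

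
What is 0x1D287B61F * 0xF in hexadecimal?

0x1B55F3ABD1

Multiply each base-16 digit by 15, carrying:
  F×15 = 225 → write 1 carry 14
  1×15+14 = 29 → write D carry 1
  6×15+1 = 91 → write B carry 5
  B×15+5 = 170 → write A carry 10
  7×15+10 = 115 → write 3 carry 7
  8×15+7 = 127 → write F carry 7
  2×15+7 = 37 → write 5 carry 2
  D×15+2 = 197 → write 5 carry 12
  1×15+12 = 27 → write B carry 1
  remaining carry: 1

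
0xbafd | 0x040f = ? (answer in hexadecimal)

OR each hex digit independently (no carries):
  b|0=b, a|4=e, f|0=f, d|f=f

0xbeff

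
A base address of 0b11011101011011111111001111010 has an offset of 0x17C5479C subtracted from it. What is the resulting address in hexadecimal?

0x3E8B6DE

0b11011101011011111111001111010 = 0x1BADFE7A in hexadecimal.
Subtract column by column in base 16:
  A-C → E (borrow)
  7-9-1 → D (borrow)
  E-7-1 → 6
  F-4 → B
  D-5 → 8
  A-C → E (borrow)
  B-7-1 → 3
  1-1 → 0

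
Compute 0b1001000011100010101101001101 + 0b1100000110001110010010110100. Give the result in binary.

0b10101001001110001000000000001

Add column by column in base 2, right to left:
  1+0 = 1
  0+0 = 0
  1+1 = 0 carry 1
  1+0+1 = 0 carry 1
  0+1+1 = 0 carry 1
  0+1+1 = 0 carry 1
  1+0+1 = 0 carry 1
  0+1+1 = 0 carry 1
  1+0+1 = 0 carry 1
  1+0+1 = 0 carry 1
  0+1+1 = 0 carry 1
  1+0+1 = 0 carry 1
  0+0+1 = 1
  1+1 = 0 carry 1
  0+1+1 = 0 carry 1
  0+1+1 = 0 carry 1
  0+0+1 = 1
  1+0 = 1
  1+0 = 1
  1+1 = 0 carry 1
  0+1+1 = 0 carry 1
  0+0+1 = 1
  0+0 = 0
  0+0 = 0
  1+0 = 1
  0+0 = 0
  0+1 = 1
  1+1 = 0 carry 1
  final carry 1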